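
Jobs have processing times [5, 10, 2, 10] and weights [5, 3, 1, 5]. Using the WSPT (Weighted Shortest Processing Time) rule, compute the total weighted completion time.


Compute p/w ratios and sort ascending (WSPT): [(5, 5), (2, 1), (10, 5), (10, 3)]
Compute weighted completion times:
  Job (p=5,w=5): C=5, w*C=5*5=25
  Job (p=2,w=1): C=7, w*C=1*7=7
  Job (p=10,w=5): C=17, w*C=5*17=85
  Job (p=10,w=3): C=27, w*C=3*27=81
Total weighted completion time = 198

198


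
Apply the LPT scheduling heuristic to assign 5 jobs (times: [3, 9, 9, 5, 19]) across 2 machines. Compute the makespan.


Sort jobs in decreasing order (LPT): [19, 9, 9, 5, 3]
Assign each job to the least loaded machine:
  Machine 1: jobs [19, 3], load = 22
  Machine 2: jobs [9, 9, 5], load = 23
Makespan = max load = 23

23


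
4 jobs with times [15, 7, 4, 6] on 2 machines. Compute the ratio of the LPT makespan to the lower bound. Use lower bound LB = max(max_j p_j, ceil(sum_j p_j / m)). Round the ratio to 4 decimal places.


LPT order: [15, 7, 6, 4]
Machine loads after assignment: [15, 17]
LPT makespan = 17
Lower bound = max(max_job, ceil(total/2)) = max(15, 16) = 16
Ratio = 17 / 16 = 1.0625

1.0625


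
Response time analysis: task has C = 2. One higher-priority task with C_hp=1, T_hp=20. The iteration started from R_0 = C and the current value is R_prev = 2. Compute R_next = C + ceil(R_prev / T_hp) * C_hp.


R_next = C + ceil(R_prev / T_hp) * C_hp
ceil(2 / 20) = ceil(0.1) = 1
Interference = 1 * 1 = 1
R_next = 2 + 1 = 3

3


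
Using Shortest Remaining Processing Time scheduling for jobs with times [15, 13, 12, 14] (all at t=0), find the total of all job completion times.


Since all jobs arrive at t=0, SRPT equals SPT ordering.
SPT order: [12, 13, 14, 15]
Completion times:
  Job 1: p=12, C=12
  Job 2: p=13, C=25
  Job 3: p=14, C=39
  Job 4: p=15, C=54
Total completion time = 12 + 25 + 39 + 54 = 130

130


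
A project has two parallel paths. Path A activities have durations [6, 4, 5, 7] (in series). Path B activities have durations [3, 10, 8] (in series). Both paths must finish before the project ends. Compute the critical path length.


Path A total = 6 + 4 + 5 + 7 = 22
Path B total = 3 + 10 + 8 = 21
Critical path = longest path = max(22, 21) = 22

22


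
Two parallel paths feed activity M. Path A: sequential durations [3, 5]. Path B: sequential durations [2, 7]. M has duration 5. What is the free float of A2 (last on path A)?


ES(A2) = sum of predecessors on chain A = 3
EF(A2) = ES + duration = 3 + 5 = 8
Successor of A2 is M. ES(M) = max(sum(A), sum(B)) = max(8, 9) = 9
Free float = ES(successor) - EF(current) = 9 - 8 = 1

1


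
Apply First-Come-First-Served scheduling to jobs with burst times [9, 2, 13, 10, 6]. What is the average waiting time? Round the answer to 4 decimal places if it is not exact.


FCFS order (as given): [9, 2, 13, 10, 6]
Waiting times:
  Job 1: wait = 0
  Job 2: wait = 9
  Job 3: wait = 11
  Job 4: wait = 24
  Job 5: wait = 34
Sum of waiting times = 78
Average waiting time = 78/5 = 15.6

15.6


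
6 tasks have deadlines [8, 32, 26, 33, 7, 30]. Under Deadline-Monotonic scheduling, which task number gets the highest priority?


Sort tasks by relative deadline (ascending):
  Task 5: deadline = 7
  Task 1: deadline = 8
  Task 3: deadline = 26
  Task 6: deadline = 30
  Task 2: deadline = 32
  Task 4: deadline = 33
Priority order (highest first): [5, 1, 3, 6, 2, 4]
Highest priority task = 5

5


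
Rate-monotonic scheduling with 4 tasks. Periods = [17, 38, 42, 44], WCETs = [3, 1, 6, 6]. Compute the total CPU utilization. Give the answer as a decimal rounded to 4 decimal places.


Compute individual utilizations (exact fractions):
  Task 1: C/T = 3/17 (approx. 0.1765)
  Task 2: C/T = 1/38 (approx. 0.0263)
  Task 3: C/T = 6/42 = 1/7 (approx. 0.1429)
  Task 4: C/T = 6/44 = 3/22 (approx. 0.1364)
Total utilization U = 3/17 + 1/38 + 1/7 + 3/22 = 11988/24871
Rounded to 4 decimal places: U = 0.4820
RM (Liu & Layland) bound for 4 tasks = 0.756828; compare with U = 11988/24871 (approx. 0.482007)
U <= bound, so schedulable by RM sufficient condition.

0.4820


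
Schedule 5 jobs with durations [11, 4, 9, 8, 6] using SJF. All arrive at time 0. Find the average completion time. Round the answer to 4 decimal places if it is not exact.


SJF order (ascending): [4, 6, 8, 9, 11]
Completion times:
  Job 1: burst=4, C=4
  Job 2: burst=6, C=10
  Job 3: burst=8, C=18
  Job 4: burst=9, C=27
  Job 5: burst=11, C=38
Average completion = 97/5 = 19.4

19.4


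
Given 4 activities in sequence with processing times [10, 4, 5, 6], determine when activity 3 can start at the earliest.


Activity 3 starts after activities 1 through 2 complete.
Predecessor durations: [10, 4]
ES = 10 + 4 = 14

14


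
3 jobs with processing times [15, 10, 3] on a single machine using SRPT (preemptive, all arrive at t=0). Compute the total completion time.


Since all jobs arrive at t=0, SRPT equals SPT ordering.
SPT order: [3, 10, 15]
Completion times:
  Job 1: p=3, C=3
  Job 2: p=10, C=13
  Job 3: p=15, C=28
Total completion time = 3 + 13 + 28 = 44

44


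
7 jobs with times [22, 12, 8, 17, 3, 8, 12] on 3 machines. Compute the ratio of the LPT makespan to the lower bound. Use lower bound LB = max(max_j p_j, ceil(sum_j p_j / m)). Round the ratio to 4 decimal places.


LPT order: [22, 17, 12, 12, 8, 8, 3]
Machine loads after assignment: [30, 25, 27]
LPT makespan = 30
Lower bound = max(max_job, ceil(total/3)) = max(22, 28) = 28
Ratio = 30 / 28 = 1.0714

1.0714


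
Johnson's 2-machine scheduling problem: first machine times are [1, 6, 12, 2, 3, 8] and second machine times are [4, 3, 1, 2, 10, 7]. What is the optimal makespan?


Apply Johnson's rule:
  Group 1 (a <= b): [(1, 1, 4), (4, 2, 2), (5, 3, 10)]
  Group 2 (a > b): [(6, 8, 7), (2, 6, 3), (3, 12, 1)]
Optimal job order: [1, 4, 5, 6, 2, 3]
Schedule:
  Job 1: M1 done at 1, M2 done at 5
  Job 4: M1 done at 3, M2 done at 7
  Job 5: M1 done at 6, M2 done at 17
  Job 6: M1 done at 14, M2 done at 24
  Job 2: M1 done at 20, M2 done at 27
  Job 3: M1 done at 32, M2 done at 33
Makespan = 33

33


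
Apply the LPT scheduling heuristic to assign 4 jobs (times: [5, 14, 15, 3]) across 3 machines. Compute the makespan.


Sort jobs in decreasing order (LPT): [15, 14, 5, 3]
Assign each job to the least loaded machine:
  Machine 1: jobs [15], load = 15
  Machine 2: jobs [14], load = 14
  Machine 3: jobs [5, 3], load = 8
Makespan = max load = 15

15


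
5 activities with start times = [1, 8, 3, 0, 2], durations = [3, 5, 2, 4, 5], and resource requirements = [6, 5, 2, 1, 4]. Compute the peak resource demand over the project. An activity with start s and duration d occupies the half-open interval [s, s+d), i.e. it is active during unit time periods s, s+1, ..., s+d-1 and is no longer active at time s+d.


Each activity i is active on [start_i, start_i + duration_i).
Compute total resource usage per time slot:
  t=0: active resources = [1], total = 1
  t=1: active resources = [6, 1], total = 7
  t=2: active resources = [6, 1, 4], total = 11
  t=3: active resources = [6, 2, 1, 4], total = 13
  t=4: active resources = [2, 4], total = 6
  t=5: active resources = [4], total = 4
  t=6: active resources = [4], total = 4
  t=7: active resources = [], total = 0
  t=8: active resources = [5], total = 5
  t=9: active resources = [5], total = 5
  t=10: active resources = [5], total = 5
  t=11: active resources = [5], total = 5
  t=12: active resources = [5], total = 5
Peak resource demand = 13

13


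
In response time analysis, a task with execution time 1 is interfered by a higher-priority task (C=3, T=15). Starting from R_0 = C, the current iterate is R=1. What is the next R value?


R_next = C + ceil(R_prev / T_hp) * C_hp
ceil(1 / 15) = ceil(0.0667) = 1
Interference = 1 * 3 = 3
R_next = 1 + 3 = 4

4


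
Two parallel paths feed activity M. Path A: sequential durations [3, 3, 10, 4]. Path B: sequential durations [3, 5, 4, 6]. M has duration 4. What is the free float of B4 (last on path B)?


ES(B4) = sum of predecessors on chain B = 12
EF(B4) = ES + duration = 12 + 6 = 18
Successor of B4 is M. ES(M) = max(sum(A), sum(B)) = max(20, 18) = 20
Free float = ES(successor) - EF(current) = 20 - 18 = 2

2


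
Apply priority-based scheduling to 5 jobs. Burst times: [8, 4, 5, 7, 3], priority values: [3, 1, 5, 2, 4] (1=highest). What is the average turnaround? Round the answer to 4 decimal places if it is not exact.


Sort by priority (ascending = highest first):
Order: [(1, 4), (2, 7), (3, 8), (4, 3), (5, 5)]
Completion times:
  Priority 1, burst=4, C=4
  Priority 2, burst=7, C=11
  Priority 3, burst=8, C=19
  Priority 4, burst=3, C=22
  Priority 5, burst=5, C=27
Average turnaround = 83/5 = 16.6

16.6


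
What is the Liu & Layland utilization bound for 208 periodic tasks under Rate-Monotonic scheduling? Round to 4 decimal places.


Compute 2^(1/208) = 1.0033379971
Subtract 1: 1.0033379971 - 1 = 0.0033379971
Multiply by n: 208 * 0.0033379971 = 0.6943033968
Round to 4 dp: 0.6943

0.6943


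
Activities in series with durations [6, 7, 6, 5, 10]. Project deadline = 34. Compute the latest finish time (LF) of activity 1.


LF(activity 1) = deadline - sum of successor durations
Successors: activities 2 through 5 with durations [7, 6, 5, 10]
Sum of successor durations = 28
LF = 34 - 28 = 6

6


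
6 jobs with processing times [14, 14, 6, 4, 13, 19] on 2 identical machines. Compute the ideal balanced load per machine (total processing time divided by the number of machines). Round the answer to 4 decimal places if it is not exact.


Total processing time = 14 + 14 + 6 + 4 + 13 + 19 = 70
Number of machines = 2
Ideal balanced load = 70 / 2 = 35.0

35.0


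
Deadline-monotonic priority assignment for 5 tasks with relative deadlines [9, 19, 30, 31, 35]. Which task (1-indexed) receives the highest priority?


Sort tasks by relative deadline (ascending):
  Task 1: deadline = 9
  Task 2: deadline = 19
  Task 3: deadline = 30
  Task 4: deadline = 31
  Task 5: deadline = 35
Priority order (highest first): [1, 2, 3, 4, 5]
Highest priority task = 1

1


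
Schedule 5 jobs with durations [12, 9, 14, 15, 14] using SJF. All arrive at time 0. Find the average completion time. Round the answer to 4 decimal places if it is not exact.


SJF order (ascending): [9, 12, 14, 14, 15]
Completion times:
  Job 1: burst=9, C=9
  Job 2: burst=12, C=21
  Job 3: burst=14, C=35
  Job 4: burst=14, C=49
  Job 5: burst=15, C=64
Average completion = 178/5 = 35.6

35.6


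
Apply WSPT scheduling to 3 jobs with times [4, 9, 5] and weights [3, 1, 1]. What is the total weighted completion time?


Compute p/w ratios and sort ascending (WSPT): [(4, 3), (5, 1), (9, 1)]
Compute weighted completion times:
  Job (p=4,w=3): C=4, w*C=3*4=12
  Job (p=5,w=1): C=9, w*C=1*9=9
  Job (p=9,w=1): C=18, w*C=1*18=18
Total weighted completion time = 39

39


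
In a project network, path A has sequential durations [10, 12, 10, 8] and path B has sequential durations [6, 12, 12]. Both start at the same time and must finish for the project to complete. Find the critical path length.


Path A total = 10 + 12 + 10 + 8 = 40
Path B total = 6 + 12 + 12 = 30
Critical path = longest path = max(40, 30) = 40

40


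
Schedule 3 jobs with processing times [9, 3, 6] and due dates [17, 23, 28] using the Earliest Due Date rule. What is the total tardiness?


Sort by due date (EDD order): [(9, 17), (3, 23), (6, 28)]
Compute completion times and tardiness:
  Job 1: p=9, d=17, C=9, tardiness=max(0,9-17)=0
  Job 2: p=3, d=23, C=12, tardiness=max(0,12-23)=0
  Job 3: p=6, d=28, C=18, tardiness=max(0,18-28)=0
Total tardiness = 0

0


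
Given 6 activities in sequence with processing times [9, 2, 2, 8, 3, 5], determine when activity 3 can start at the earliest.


Activity 3 starts after activities 1 through 2 complete.
Predecessor durations: [9, 2]
ES = 9 + 2 = 11

11


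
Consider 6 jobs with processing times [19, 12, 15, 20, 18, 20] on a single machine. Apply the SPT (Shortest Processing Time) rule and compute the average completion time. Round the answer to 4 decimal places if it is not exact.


Sort jobs by processing time (SPT order): [12, 15, 18, 19, 20, 20]
Compute completion times sequentially:
  Job 1: processing = 12, completes at 12
  Job 2: processing = 15, completes at 27
  Job 3: processing = 18, completes at 45
  Job 4: processing = 19, completes at 64
  Job 5: processing = 20, completes at 84
  Job 6: processing = 20, completes at 104
Sum of completion times = 336
Average completion time = 336/6 = 56.0

56.0


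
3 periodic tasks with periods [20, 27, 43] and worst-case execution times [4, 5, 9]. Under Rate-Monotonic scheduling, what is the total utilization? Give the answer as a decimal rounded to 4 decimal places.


Compute individual utilizations (exact fractions):
  Task 1: C/T = 4/20 = 1/5 (approx. 0.2)
  Task 2: C/T = 5/27 (approx. 0.1852)
  Task 3: C/T = 9/43 (approx. 0.2093)
Total utilization U = 1/5 + 5/27 + 9/43 = 3451/5805
Rounded to 4 decimal places: U = 0.5945
RM (Liu & Layland) bound for 3 tasks = 0.779763; compare with U = 3451/5805 (approx. 0.594488)
U <= bound, so schedulable by RM sufficient condition.

0.5945


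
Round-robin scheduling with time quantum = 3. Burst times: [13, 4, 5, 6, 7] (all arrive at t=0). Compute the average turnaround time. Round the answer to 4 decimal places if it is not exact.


Time quantum = 3
Execution trace:
  J1 runs 3 units, time = 3
  J2 runs 3 units, time = 6
  J3 runs 3 units, time = 9
  J4 runs 3 units, time = 12
  J5 runs 3 units, time = 15
  J1 runs 3 units, time = 18
  J2 runs 1 units, time = 19
  J3 runs 2 units, time = 21
  J4 runs 3 units, time = 24
  J5 runs 3 units, time = 27
  J1 runs 3 units, time = 30
  J5 runs 1 units, time = 31
  J1 runs 3 units, time = 34
  J1 runs 1 units, time = 35
Finish times: [35, 19, 21, 24, 31]
Average turnaround = 130/5 = 26.0

26.0


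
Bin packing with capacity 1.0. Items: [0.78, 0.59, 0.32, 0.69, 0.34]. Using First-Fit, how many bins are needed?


Place items sequentially using First-Fit:
  Item 0.78 -> new Bin 1
  Item 0.59 -> new Bin 2
  Item 0.32 -> Bin 2 (now 0.91)
  Item 0.69 -> new Bin 3
  Item 0.34 -> new Bin 4
Total bins used = 4

4


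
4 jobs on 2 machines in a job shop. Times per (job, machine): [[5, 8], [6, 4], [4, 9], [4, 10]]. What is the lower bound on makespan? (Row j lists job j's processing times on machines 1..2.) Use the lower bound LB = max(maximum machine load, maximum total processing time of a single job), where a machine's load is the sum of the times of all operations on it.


Machine loads:
  Machine 1: 5 + 6 + 4 + 4 = 19
  Machine 2: 8 + 4 + 9 + 10 = 31
Max machine load = 31
Job totals:
  Job 1: 13
  Job 2: 10
  Job 3: 13
  Job 4: 14
Max job total = 14
Lower bound = max(31, 14) = 31

31


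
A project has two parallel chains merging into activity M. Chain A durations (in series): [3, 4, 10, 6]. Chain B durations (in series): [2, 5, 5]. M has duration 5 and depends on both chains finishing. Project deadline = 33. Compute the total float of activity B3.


Forward pass: ES(B3) = sum of predecessors on chain B = 7
EF = ES + duration = 7 + 5 = 12
Backward pass: LF(M) = deadline = 33; LS(M) = 33 - 5 = 28
LF(B3) = LS(M) - sum(successors on chain B) = 28 - 0 = 28
LS = LF - duration = 28 - 5 = 23
Total float = LS - ES = 23 - 7 = 16

16


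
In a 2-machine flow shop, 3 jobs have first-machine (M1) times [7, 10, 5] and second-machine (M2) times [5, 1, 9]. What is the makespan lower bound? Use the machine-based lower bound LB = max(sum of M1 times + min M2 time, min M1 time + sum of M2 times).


LB1 = sum(M1 times) + min(M2 times) = 22 + 1 = 23
LB2 = min(M1 times) + sum(M2 times) = 5 + 15 = 20
Lower bound = max(LB1, LB2) = max(23, 20) = 23

23


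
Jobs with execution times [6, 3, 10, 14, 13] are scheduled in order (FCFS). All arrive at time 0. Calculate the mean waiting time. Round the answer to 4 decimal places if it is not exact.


FCFS order (as given): [6, 3, 10, 14, 13]
Waiting times:
  Job 1: wait = 0
  Job 2: wait = 6
  Job 3: wait = 9
  Job 4: wait = 19
  Job 5: wait = 33
Sum of waiting times = 67
Average waiting time = 67/5 = 13.4

13.4


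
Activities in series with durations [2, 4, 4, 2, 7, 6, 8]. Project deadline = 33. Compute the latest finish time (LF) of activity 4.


LF(activity 4) = deadline - sum of successor durations
Successors: activities 5 through 7 with durations [7, 6, 8]
Sum of successor durations = 21
LF = 33 - 21 = 12

12


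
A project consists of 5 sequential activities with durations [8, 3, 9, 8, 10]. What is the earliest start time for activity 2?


Activity 2 starts after activities 1 through 1 complete.
Predecessor durations: [8]
ES = 8 = 8

8


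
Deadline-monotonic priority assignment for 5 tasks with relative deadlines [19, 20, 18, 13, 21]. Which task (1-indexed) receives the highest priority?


Sort tasks by relative deadline (ascending):
  Task 4: deadline = 13
  Task 3: deadline = 18
  Task 1: deadline = 19
  Task 2: deadline = 20
  Task 5: deadline = 21
Priority order (highest first): [4, 3, 1, 2, 5]
Highest priority task = 4

4


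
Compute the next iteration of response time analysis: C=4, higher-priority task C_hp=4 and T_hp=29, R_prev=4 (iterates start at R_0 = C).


R_next = C + ceil(R_prev / T_hp) * C_hp
ceil(4 / 29) = ceil(0.1379) = 1
Interference = 1 * 4 = 4
R_next = 4 + 4 = 8

8


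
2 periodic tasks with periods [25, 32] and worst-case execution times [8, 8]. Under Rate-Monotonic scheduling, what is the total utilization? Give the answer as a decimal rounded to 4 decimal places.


Compute individual utilizations (exact fractions):
  Task 1: C/T = 8/25 (approx. 0.32)
  Task 2: C/T = 8/32 = 1/4 (approx. 0.25)
Total utilization U = 8/25 + 1/4 = 57/100
Rounded to 4 decimal places: U = 0.5700
RM (Liu & Layland) bound for 2 tasks = 0.828427; compare with U = 57/100 (approx. 0.570000)
U <= bound, so schedulable by RM sufficient condition.

0.5700


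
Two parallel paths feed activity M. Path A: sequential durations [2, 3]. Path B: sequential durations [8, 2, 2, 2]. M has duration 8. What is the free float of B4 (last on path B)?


ES(B4) = sum of predecessors on chain B = 12
EF(B4) = ES + duration = 12 + 2 = 14
Successor of B4 is M. ES(M) = max(sum(A), sum(B)) = max(5, 14) = 14
Free float = ES(successor) - EF(current) = 14 - 14 = 0

0


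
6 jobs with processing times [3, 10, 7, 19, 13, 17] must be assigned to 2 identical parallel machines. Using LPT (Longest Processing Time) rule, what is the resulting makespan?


Sort jobs in decreasing order (LPT): [19, 17, 13, 10, 7, 3]
Assign each job to the least loaded machine:
  Machine 1: jobs [19, 10, 7], load = 36
  Machine 2: jobs [17, 13, 3], load = 33
Makespan = max load = 36

36


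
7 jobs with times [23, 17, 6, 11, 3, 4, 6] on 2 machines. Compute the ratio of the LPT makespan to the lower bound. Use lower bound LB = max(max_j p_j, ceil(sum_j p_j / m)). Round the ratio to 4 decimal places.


LPT order: [23, 17, 11, 6, 6, 4, 3]
Machine loads after assignment: [36, 34]
LPT makespan = 36
Lower bound = max(max_job, ceil(total/2)) = max(23, 35) = 35
Ratio = 36 / 35 = 1.0286

1.0286


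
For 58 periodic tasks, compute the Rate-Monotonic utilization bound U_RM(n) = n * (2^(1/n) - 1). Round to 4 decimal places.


Compute 2^(1/58) = 1.0120225098
Subtract 1: 1.0120225098 - 1 = 0.0120225098
Multiply by n: 58 * 0.0120225098 = 0.6973055684
Round to 4 dp: 0.6973

0.6973


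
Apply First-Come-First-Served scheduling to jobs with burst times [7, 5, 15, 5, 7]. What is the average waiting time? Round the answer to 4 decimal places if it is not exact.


FCFS order (as given): [7, 5, 15, 5, 7]
Waiting times:
  Job 1: wait = 0
  Job 2: wait = 7
  Job 3: wait = 12
  Job 4: wait = 27
  Job 5: wait = 32
Sum of waiting times = 78
Average waiting time = 78/5 = 15.6

15.6


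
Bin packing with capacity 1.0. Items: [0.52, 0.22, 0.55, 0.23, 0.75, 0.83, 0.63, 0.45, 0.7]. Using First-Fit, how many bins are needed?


Place items sequentially using First-Fit:
  Item 0.52 -> new Bin 1
  Item 0.22 -> Bin 1 (now 0.74)
  Item 0.55 -> new Bin 2
  Item 0.23 -> Bin 1 (now 0.97)
  Item 0.75 -> new Bin 3
  Item 0.83 -> new Bin 4
  Item 0.63 -> new Bin 5
  Item 0.45 -> Bin 2 (now 1.0)
  Item 0.7 -> new Bin 6
Total bins used = 6

6


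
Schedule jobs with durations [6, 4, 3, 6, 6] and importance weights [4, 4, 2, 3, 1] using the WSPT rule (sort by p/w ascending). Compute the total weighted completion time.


Compute p/w ratios and sort ascending (WSPT): [(4, 4), (6, 4), (3, 2), (6, 3), (6, 1)]
Compute weighted completion times:
  Job (p=4,w=4): C=4, w*C=4*4=16
  Job (p=6,w=4): C=10, w*C=4*10=40
  Job (p=3,w=2): C=13, w*C=2*13=26
  Job (p=6,w=3): C=19, w*C=3*19=57
  Job (p=6,w=1): C=25, w*C=1*25=25
Total weighted completion time = 164

164


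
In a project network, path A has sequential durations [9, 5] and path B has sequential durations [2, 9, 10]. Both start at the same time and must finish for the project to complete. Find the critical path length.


Path A total = 9 + 5 = 14
Path B total = 2 + 9 + 10 = 21
Critical path = longest path = max(14, 21) = 21

21


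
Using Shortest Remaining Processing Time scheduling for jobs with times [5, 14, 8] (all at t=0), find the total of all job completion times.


Since all jobs arrive at t=0, SRPT equals SPT ordering.
SPT order: [5, 8, 14]
Completion times:
  Job 1: p=5, C=5
  Job 2: p=8, C=13
  Job 3: p=14, C=27
Total completion time = 5 + 13 + 27 = 45

45


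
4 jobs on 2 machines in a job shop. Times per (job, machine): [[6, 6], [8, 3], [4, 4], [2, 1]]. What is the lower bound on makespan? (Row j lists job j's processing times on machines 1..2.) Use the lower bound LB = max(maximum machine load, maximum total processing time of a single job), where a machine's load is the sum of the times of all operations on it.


Machine loads:
  Machine 1: 6 + 8 + 4 + 2 = 20
  Machine 2: 6 + 3 + 4 + 1 = 14
Max machine load = 20
Job totals:
  Job 1: 12
  Job 2: 11
  Job 3: 8
  Job 4: 3
Max job total = 12
Lower bound = max(20, 12) = 20

20


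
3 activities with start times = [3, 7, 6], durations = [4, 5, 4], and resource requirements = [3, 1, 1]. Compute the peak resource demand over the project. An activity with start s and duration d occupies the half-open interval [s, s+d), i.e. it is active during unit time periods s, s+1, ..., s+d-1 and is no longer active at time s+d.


Each activity i is active on [start_i, start_i + duration_i).
Compute total resource usage per time slot:
  t=0: active resources = [], total = 0
  t=1: active resources = [], total = 0
  t=2: active resources = [], total = 0
  t=3: active resources = [3], total = 3
  t=4: active resources = [3], total = 3
  t=5: active resources = [3], total = 3
  t=6: active resources = [3, 1], total = 4
  t=7: active resources = [1, 1], total = 2
  t=8: active resources = [1, 1], total = 2
  t=9: active resources = [1, 1], total = 2
  t=10: active resources = [1], total = 1
  t=11: active resources = [1], total = 1
Peak resource demand = 4

4


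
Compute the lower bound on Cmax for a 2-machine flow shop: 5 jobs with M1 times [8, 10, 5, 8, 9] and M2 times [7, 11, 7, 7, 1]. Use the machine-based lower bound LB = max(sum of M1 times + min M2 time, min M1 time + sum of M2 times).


LB1 = sum(M1 times) + min(M2 times) = 40 + 1 = 41
LB2 = min(M1 times) + sum(M2 times) = 5 + 33 = 38
Lower bound = max(LB1, LB2) = max(41, 38) = 41

41


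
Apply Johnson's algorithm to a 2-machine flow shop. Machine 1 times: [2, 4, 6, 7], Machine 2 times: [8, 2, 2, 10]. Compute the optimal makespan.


Apply Johnson's rule:
  Group 1 (a <= b): [(1, 2, 8), (4, 7, 10)]
  Group 2 (a > b): [(2, 4, 2), (3, 6, 2)]
Optimal job order: [1, 4, 2, 3]
Schedule:
  Job 1: M1 done at 2, M2 done at 10
  Job 4: M1 done at 9, M2 done at 20
  Job 2: M1 done at 13, M2 done at 22
  Job 3: M1 done at 19, M2 done at 24
Makespan = 24

24


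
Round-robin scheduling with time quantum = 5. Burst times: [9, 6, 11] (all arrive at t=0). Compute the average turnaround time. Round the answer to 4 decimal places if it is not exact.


Time quantum = 5
Execution trace:
  J1 runs 5 units, time = 5
  J2 runs 5 units, time = 10
  J3 runs 5 units, time = 15
  J1 runs 4 units, time = 19
  J2 runs 1 units, time = 20
  J3 runs 5 units, time = 25
  J3 runs 1 units, time = 26
Finish times: [19, 20, 26]
Average turnaround = 65/3 = 21.6667

21.6667


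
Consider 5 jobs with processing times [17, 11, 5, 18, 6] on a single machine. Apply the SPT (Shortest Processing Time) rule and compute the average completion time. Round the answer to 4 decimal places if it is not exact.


Sort jobs by processing time (SPT order): [5, 6, 11, 17, 18]
Compute completion times sequentially:
  Job 1: processing = 5, completes at 5
  Job 2: processing = 6, completes at 11
  Job 3: processing = 11, completes at 22
  Job 4: processing = 17, completes at 39
  Job 5: processing = 18, completes at 57
Sum of completion times = 134
Average completion time = 134/5 = 26.8

26.8


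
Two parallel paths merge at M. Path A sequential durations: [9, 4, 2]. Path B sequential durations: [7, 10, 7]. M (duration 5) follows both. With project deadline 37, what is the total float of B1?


Forward pass: ES(B1) = sum of predecessors on chain B = 0
EF = ES + duration = 0 + 7 = 7
Backward pass: LF(M) = deadline = 37; LS(M) = 37 - 5 = 32
LF(B1) = LS(M) - sum(successors on chain B) = 32 - 17 = 15
LS = LF - duration = 15 - 7 = 8
Total float = LS - ES = 8 - 0 = 8

8


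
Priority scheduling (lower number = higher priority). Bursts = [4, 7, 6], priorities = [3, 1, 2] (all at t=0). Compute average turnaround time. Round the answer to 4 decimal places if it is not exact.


Sort by priority (ascending = highest first):
Order: [(1, 7), (2, 6), (3, 4)]
Completion times:
  Priority 1, burst=7, C=7
  Priority 2, burst=6, C=13
  Priority 3, burst=4, C=17
Average turnaround = 37/3 = 12.3333

12.3333


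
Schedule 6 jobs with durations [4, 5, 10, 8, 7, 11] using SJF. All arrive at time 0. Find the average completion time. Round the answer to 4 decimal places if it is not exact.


SJF order (ascending): [4, 5, 7, 8, 10, 11]
Completion times:
  Job 1: burst=4, C=4
  Job 2: burst=5, C=9
  Job 3: burst=7, C=16
  Job 4: burst=8, C=24
  Job 5: burst=10, C=34
  Job 6: burst=11, C=45
Average completion = 132/6 = 22.0

22.0


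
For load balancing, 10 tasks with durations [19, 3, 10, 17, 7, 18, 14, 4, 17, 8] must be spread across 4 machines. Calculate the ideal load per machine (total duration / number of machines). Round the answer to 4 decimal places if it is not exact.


Total processing time = 19 + 3 + 10 + 17 + 7 + 18 + 14 + 4 + 17 + 8 = 117
Number of machines = 4
Ideal balanced load = 117 / 4 = 29.25

29.25


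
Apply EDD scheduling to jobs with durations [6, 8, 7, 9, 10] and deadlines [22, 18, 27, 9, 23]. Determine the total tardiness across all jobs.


Sort by due date (EDD order): [(9, 9), (8, 18), (6, 22), (10, 23), (7, 27)]
Compute completion times and tardiness:
  Job 1: p=9, d=9, C=9, tardiness=max(0,9-9)=0
  Job 2: p=8, d=18, C=17, tardiness=max(0,17-18)=0
  Job 3: p=6, d=22, C=23, tardiness=max(0,23-22)=1
  Job 4: p=10, d=23, C=33, tardiness=max(0,33-23)=10
  Job 5: p=7, d=27, C=40, tardiness=max(0,40-27)=13
Total tardiness = 24

24


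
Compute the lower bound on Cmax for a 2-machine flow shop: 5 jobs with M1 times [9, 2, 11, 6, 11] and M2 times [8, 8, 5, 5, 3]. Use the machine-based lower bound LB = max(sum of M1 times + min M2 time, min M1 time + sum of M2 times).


LB1 = sum(M1 times) + min(M2 times) = 39 + 3 = 42
LB2 = min(M1 times) + sum(M2 times) = 2 + 29 = 31
Lower bound = max(LB1, LB2) = max(42, 31) = 42

42


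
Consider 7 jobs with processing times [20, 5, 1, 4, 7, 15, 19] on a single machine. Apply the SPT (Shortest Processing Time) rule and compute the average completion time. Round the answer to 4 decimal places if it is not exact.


Sort jobs by processing time (SPT order): [1, 4, 5, 7, 15, 19, 20]
Compute completion times sequentially:
  Job 1: processing = 1, completes at 1
  Job 2: processing = 4, completes at 5
  Job 3: processing = 5, completes at 10
  Job 4: processing = 7, completes at 17
  Job 5: processing = 15, completes at 32
  Job 6: processing = 19, completes at 51
  Job 7: processing = 20, completes at 71
Sum of completion times = 187
Average completion time = 187/7 = 26.7143

26.7143


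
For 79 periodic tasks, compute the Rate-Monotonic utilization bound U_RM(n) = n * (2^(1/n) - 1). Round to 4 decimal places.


Compute 2^(1/79) = 1.0088126194
Subtract 1: 1.0088126194 - 1 = 0.0088126194
Multiply by n: 79 * 0.0088126194 = 0.6961969326
Round to 4 dp: 0.6962

0.6962


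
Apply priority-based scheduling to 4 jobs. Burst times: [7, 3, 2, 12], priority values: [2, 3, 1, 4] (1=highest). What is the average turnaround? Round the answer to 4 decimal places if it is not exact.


Sort by priority (ascending = highest first):
Order: [(1, 2), (2, 7), (3, 3), (4, 12)]
Completion times:
  Priority 1, burst=2, C=2
  Priority 2, burst=7, C=9
  Priority 3, burst=3, C=12
  Priority 4, burst=12, C=24
Average turnaround = 47/4 = 11.75

11.75


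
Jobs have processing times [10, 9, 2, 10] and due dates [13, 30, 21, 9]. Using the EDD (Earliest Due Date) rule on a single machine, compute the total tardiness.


Sort by due date (EDD order): [(10, 9), (10, 13), (2, 21), (9, 30)]
Compute completion times and tardiness:
  Job 1: p=10, d=9, C=10, tardiness=max(0,10-9)=1
  Job 2: p=10, d=13, C=20, tardiness=max(0,20-13)=7
  Job 3: p=2, d=21, C=22, tardiness=max(0,22-21)=1
  Job 4: p=9, d=30, C=31, tardiness=max(0,31-30)=1
Total tardiness = 10

10


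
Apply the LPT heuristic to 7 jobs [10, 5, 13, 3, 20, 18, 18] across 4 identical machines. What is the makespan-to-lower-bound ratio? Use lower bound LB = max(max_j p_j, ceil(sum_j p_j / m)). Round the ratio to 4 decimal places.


LPT order: [20, 18, 18, 13, 10, 5, 3]
Machine loads after assignment: [20, 23, 21, 23]
LPT makespan = 23
Lower bound = max(max_job, ceil(total/4)) = max(20, 22) = 22
Ratio = 23 / 22 = 1.0455

1.0455


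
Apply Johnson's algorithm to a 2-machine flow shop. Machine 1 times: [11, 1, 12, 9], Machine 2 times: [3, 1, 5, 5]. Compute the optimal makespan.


Apply Johnson's rule:
  Group 1 (a <= b): [(2, 1, 1)]
  Group 2 (a > b): [(3, 12, 5), (4, 9, 5), (1, 11, 3)]
Optimal job order: [2, 3, 4, 1]
Schedule:
  Job 2: M1 done at 1, M2 done at 2
  Job 3: M1 done at 13, M2 done at 18
  Job 4: M1 done at 22, M2 done at 27
  Job 1: M1 done at 33, M2 done at 36
Makespan = 36

36


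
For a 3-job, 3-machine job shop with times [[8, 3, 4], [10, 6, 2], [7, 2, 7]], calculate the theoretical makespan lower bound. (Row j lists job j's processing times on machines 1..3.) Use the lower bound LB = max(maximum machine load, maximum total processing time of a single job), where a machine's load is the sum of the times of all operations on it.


Machine loads:
  Machine 1: 8 + 10 + 7 = 25
  Machine 2: 3 + 6 + 2 = 11
  Machine 3: 4 + 2 + 7 = 13
Max machine load = 25
Job totals:
  Job 1: 15
  Job 2: 18
  Job 3: 16
Max job total = 18
Lower bound = max(25, 18) = 25

25


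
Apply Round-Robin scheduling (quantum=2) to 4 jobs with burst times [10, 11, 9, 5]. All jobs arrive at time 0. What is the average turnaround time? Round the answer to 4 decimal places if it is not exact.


Time quantum = 2
Execution trace:
  J1 runs 2 units, time = 2
  J2 runs 2 units, time = 4
  J3 runs 2 units, time = 6
  J4 runs 2 units, time = 8
  J1 runs 2 units, time = 10
  J2 runs 2 units, time = 12
  J3 runs 2 units, time = 14
  J4 runs 2 units, time = 16
  J1 runs 2 units, time = 18
  J2 runs 2 units, time = 20
  J3 runs 2 units, time = 22
  J4 runs 1 units, time = 23
  J1 runs 2 units, time = 25
  J2 runs 2 units, time = 27
  J3 runs 2 units, time = 29
  J1 runs 2 units, time = 31
  J2 runs 2 units, time = 33
  J3 runs 1 units, time = 34
  J2 runs 1 units, time = 35
Finish times: [31, 35, 34, 23]
Average turnaround = 123/4 = 30.75

30.75


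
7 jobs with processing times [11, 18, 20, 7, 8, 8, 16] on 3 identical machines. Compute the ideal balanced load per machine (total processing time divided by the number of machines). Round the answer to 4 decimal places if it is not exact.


Total processing time = 11 + 18 + 20 + 7 + 8 + 8 + 16 = 88
Number of machines = 3
Ideal balanced load = 88 / 3 = 29.3333

29.3333


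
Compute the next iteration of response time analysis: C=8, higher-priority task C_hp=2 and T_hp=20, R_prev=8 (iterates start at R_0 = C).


R_next = C + ceil(R_prev / T_hp) * C_hp
ceil(8 / 20) = ceil(0.4) = 1
Interference = 1 * 2 = 2
R_next = 8 + 2 = 10

10


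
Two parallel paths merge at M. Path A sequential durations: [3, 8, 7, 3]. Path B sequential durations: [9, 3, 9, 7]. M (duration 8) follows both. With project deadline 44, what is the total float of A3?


Forward pass: ES(A3) = sum of predecessors on chain A = 11
EF = ES + duration = 11 + 7 = 18
Backward pass: LF(M) = deadline = 44; LS(M) = 44 - 8 = 36
LF(A3) = LS(M) - sum(successors on chain A) = 36 - 3 = 33
LS = LF - duration = 33 - 7 = 26
Total float = LS - ES = 26 - 11 = 15

15


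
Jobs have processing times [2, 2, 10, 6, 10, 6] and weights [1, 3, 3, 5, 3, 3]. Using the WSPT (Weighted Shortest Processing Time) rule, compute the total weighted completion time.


Compute p/w ratios and sort ascending (WSPT): [(2, 3), (6, 5), (2, 1), (6, 3), (10, 3), (10, 3)]
Compute weighted completion times:
  Job (p=2,w=3): C=2, w*C=3*2=6
  Job (p=6,w=5): C=8, w*C=5*8=40
  Job (p=2,w=1): C=10, w*C=1*10=10
  Job (p=6,w=3): C=16, w*C=3*16=48
  Job (p=10,w=3): C=26, w*C=3*26=78
  Job (p=10,w=3): C=36, w*C=3*36=108
Total weighted completion time = 290

290


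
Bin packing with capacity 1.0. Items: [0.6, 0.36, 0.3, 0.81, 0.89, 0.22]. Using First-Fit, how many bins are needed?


Place items sequentially using First-Fit:
  Item 0.6 -> new Bin 1
  Item 0.36 -> Bin 1 (now 0.96)
  Item 0.3 -> new Bin 2
  Item 0.81 -> new Bin 3
  Item 0.89 -> new Bin 4
  Item 0.22 -> Bin 2 (now 0.52)
Total bins used = 4

4


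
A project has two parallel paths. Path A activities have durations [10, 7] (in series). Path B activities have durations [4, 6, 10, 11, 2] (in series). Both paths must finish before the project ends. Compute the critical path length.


Path A total = 10 + 7 = 17
Path B total = 4 + 6 + 10 + 11 + 2 = 33
Critical path = longest path = max(17, 33) = 33

33


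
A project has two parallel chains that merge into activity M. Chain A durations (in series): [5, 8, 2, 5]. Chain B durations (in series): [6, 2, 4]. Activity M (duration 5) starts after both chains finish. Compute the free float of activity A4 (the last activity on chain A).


ES(A4) = sum of predecessors on chain A = 15
EF(A4) = ES + duration = 15 + 5 = 20
Successor of A4 is M. ES(M) = max(sum(A), sum(B)) = max(20, 12) = 20
Free float = ES(successor) - EF(current) = 20 - 20 = 0

0


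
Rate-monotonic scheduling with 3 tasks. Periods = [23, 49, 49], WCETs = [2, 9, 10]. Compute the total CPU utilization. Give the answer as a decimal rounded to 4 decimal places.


Compute individual utilizations (exact fractions):
  Task 1: C/T = 2/23 (approx. 0.087)
  Task 2: C/T = 9/49 (approx. 0.1837)
  Task 3: C/T = 10/49 (approx. 0.2041)
Total utilization U = 2/23 + 9/49 + 10/49 = 535/1127
Rounded to 4 decimal places: U = 0.4747
RM (Liu & Layland) bound for 3 tasks = 0.779763; compare with U = 535/1127 (approx. 0.474712)
U <= bound, so schedulable by RM sufficient condition.

0.4747


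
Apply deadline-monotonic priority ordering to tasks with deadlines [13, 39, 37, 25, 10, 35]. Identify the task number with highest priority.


Sort tasks by relative deadline (ascending):
  Task 5: deadline = 10
  Task 1: deadline = 13
  Task 4: deadline = 25
  Task 6: deadline = 35
  Task 3: deadline = 37
  Task 2: deadline = 39
Priority order (highest first): [5, 1, 4, 6, 3, 2]
Highest priority task = 5

5


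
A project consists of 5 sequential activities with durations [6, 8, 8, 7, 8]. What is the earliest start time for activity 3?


Activity 3 starts after activities 1 through 2 complete.
Predecessor durations: [6, 8]
ES = 6 + 8 = 14

14


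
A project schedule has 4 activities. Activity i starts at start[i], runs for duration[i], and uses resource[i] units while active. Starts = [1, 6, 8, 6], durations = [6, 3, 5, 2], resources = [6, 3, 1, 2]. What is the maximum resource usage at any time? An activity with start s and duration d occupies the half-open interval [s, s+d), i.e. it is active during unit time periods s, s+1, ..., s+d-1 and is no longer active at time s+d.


Each activity i is active on [start_i, start_i + duration_i).
Compute total resource usage per time slot:
  t=0: active resources = [], total = 0
  t=1: active resources = [6], total = 6
  t=2: active resources = [6], total = 6
  t=3: active resources = [6], total = 6
  t=4: active resources = [6], total = 6
  t=5: active resources = [6], total = 6
  t=6: active resources = [6, 3, 2], total = 11
  t=7: active resources = [3, 2], total = 5
  t=8: active resources = [3, 1], total = 4
  t=9: active resources = [1], total = 1
  t=10: active resources = [1], total = 1
  t=11: active resources = [1], total = 1
  t=12: active resources = [1], total = 1
Peak resource demand = 11

11


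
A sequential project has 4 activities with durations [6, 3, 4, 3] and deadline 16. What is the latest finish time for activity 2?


LF(activity 2) = deadline - sum of successor durations
Successors: activities 3 through 4 with durations [4, 3]
Sum of successor durations = 7
LF = 16 - 7 = 9

9


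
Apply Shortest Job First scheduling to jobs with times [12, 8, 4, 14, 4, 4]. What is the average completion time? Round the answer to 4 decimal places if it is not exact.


SJF order (ascending): [4, 4, 4, 8, 12, 14]
Completion times:
  Job 1: burst=4, C=4
  Job 2: burst=4, C=8
  Job 3: burst=4, C=12
  Job 4: burst=8, C=20
  Job 5: burst=12, C=32
  Job 6: burst=14, C=46
Average completion = 122/6 = 20.3333

20.3333


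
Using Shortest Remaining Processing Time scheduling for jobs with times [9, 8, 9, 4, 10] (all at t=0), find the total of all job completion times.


Since all jobs arrive at t=0, SRPT equals SPT ordering.
SPT order: [4, 8, 9, 9, 10]
Completion times:
  Job 1: p=4, C=4
  Job 2: p=8, C=12
  Job 3: p=9, C=21
  Job 4: p=9, C=30
  Job 5: p=10, C=40
Total completion time = 4 + 12 + 21 + 30 + 40 = 107

107


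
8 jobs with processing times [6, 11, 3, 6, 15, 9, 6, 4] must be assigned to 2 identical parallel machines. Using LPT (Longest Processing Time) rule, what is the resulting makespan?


Sort jobs in decreasing order (LPT): [15, 11, 9, 6, 6, 6, 4, 3]
Assign each job to the least loaded machine:
  Machine 1: jobs [15, 6, 6, 3], load = 30
  Machine 2: jobs [11, 9, 6, 4], load = 30
Makespan = max load = 30

30


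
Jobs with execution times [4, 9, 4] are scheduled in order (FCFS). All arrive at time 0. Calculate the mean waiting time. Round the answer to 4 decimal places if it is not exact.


FCFS order (as given): [4, 9, 4]
Waiting times:
  Job 1: wait = 0
  Job 2: wait = 4
  Job 3: wait = 13
Sum of waiting times = 17
Average waiting time = 17/3 = 5.6667

5.6667


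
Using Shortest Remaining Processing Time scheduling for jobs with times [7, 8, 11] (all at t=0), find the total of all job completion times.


Since all jobs arrive at t=0, SRPT equals SPT ordering.
SPT order: [7, 8, 11]
Completion times:
  Job 1: p=7, C=7
  Job 2: p=8, C=15
  Job 3: p=11, C=26
Total completion time = 7 + 15 + 26 = 48

48


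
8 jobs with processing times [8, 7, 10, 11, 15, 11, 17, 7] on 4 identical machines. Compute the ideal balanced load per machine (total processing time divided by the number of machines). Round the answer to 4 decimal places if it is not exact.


Total processing time = 8 + 7 + 10 + 11 + 15 + 11 + 17 + 7 = 86
Number of machines = 4
Ideal balanced load = 86 / 4 = 21.5

21.5
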